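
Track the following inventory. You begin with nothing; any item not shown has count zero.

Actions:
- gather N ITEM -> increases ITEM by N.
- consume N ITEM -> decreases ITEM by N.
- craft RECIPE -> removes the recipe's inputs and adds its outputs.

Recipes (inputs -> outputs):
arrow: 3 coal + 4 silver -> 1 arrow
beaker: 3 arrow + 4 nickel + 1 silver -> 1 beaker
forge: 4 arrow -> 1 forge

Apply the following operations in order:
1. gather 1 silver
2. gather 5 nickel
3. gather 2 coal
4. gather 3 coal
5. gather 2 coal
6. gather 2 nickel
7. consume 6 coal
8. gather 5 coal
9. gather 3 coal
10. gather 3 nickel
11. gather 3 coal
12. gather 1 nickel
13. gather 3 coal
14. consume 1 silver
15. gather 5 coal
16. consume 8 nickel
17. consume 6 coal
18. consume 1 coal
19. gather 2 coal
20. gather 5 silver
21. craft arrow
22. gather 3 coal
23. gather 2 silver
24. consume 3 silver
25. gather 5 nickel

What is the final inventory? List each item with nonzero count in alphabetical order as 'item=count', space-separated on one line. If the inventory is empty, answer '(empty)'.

After 1 (gather 1 silver): silver=1
After 2 (gather 5 nickel): nickel=5 silver=1
After 3 (gather 2 coal): coal=2 nickel=5 silver=1
After 4 (gather 3 coal): coal=5 nickel=5 silver=1
After 5 (gather 2 coal): coal=7 nickel=5 silver=1
After 6 (gather 2 nickel): coal=7 nickel=7 silver=1
After 7 (consume 6 coal): coal=1 nickel=7 silver=1
After 8 (gather 5 coal): coal=6 nickel=7 silver=1
After 9 (gather 3 coal): coal=9 nickel=7 silver=1
After 10 (gather 3 nickel): coal=9 nickel=10 silver=1
After 11 (gather 3 coal): coal=12 nickel=10 silver=1
After 12 (gather 1 nickel): coal=12 nickel=11 silver=1
After 13 (gather 3 coal): coal=15 nickel=11 silver=1
After 14 (consume 1 silver): coal=15 nickel=11
After 15 (gather 5 coal): coal=20 nickel=11
After 16 (consume 8 nickel): coal=20 nickel=3
After 17 (consume 6 coal): coal=14 nickel=3
After 18 (consume 1 coal): coal=13 nickel=3
After 19 (gather 2 coal): coal=15 nickel=3
After 20 (gather 5 silver): coal=15 nickel=3 silver=5
After 21 (craft arrow): arrow=1 coal=12 nickel=3 silver=1
After 22 (gather 3 coal): arrow=1 coal=15 nickel=3 silver=1
After 23 (gather 2 silver): arrow=1 coal=15 nickel=3 silver=3
After 24 (consume 3 silver): arrow=1 coal=15 nickel=3
After 25 (gather 5 nickel): arrow=1 coal=15 nickel=8

Answer: arrow=1 coal=15 nickel=8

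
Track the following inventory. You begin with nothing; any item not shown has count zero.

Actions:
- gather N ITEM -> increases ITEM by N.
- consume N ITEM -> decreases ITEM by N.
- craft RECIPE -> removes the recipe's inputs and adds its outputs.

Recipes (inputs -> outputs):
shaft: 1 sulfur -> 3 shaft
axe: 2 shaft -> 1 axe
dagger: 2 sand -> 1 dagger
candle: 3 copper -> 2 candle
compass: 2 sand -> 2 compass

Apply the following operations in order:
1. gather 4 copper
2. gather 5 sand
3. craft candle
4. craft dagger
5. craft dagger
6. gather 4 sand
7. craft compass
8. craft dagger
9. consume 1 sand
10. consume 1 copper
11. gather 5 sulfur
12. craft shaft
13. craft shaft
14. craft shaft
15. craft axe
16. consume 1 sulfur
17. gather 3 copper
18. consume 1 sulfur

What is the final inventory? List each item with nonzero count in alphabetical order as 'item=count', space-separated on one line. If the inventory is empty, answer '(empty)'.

After 1 (gather 4 copper): copper=4
After 2 (gather 5 sand): copper=4 sand=5
After 3 (craft candle): candle=2 copper=1 sand=5
After 4 (craft dagger): candle=2 copper=1 dagger=1 sand=3
After 5 (craft dagger): candle=2 copper=1 dagger=2 sand=1
After 6 (gather 4 sand): candle=2 copper=1 dagger=2 sand=5
After 7 (craft compass): candle=2 compass=2 copper=1 dagger=2 sand=3
After 8 (craft dagger): candle=2 compass=2 copper=1 dagger=3 sand=1
After 9 (consume 1 sand): candle=2 compass=2 copper=1 dagger=3
After 10 (consume 1 copper): candle=2 compass=2 dagger=3
After 11 (gather 5 sulfur): candle=2 compass=2 dagger=3 sulfur=5
After 12 (craft shaft): candle=2 compass=2 dagger=3 shaft=3 sulfur=4
After 13 (craft shaft): candle=2 compass=2 dagger=3 shaft=6 sulfur=3
After 14 (craft shaft): candle=2 compass=2 dagger=3 shaft=9 sulfur=2
After 15 (craft axe): axe=1 candle=2 compass=2 dagger=3 shaft=7 sulfur=2
After 16 (consume 1 sulfur): axe=1 candle=2 compass=2 dagger=3 shaft=7 sulfur=1
After 17 (gather 3 copper): axe=1 candle=2 compass=2 copper=3 dagger=3 shaft=7 sulfur=1
After 18 (consume 1 sulfur): axe=1 candle=2 compass=2 copper=3 dagger=3 shaft=7

Answer: axe=1 candle=2 compass=2 copper=3 dagger=3 shaft=7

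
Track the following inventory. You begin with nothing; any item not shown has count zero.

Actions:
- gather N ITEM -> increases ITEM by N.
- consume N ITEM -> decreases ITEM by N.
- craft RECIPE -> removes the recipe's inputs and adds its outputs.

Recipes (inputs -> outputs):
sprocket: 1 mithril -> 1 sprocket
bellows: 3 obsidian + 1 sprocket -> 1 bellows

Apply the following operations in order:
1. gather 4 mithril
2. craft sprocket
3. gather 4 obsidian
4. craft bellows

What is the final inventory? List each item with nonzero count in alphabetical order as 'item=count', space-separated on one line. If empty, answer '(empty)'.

After 1 (gather 4 mithril): mithril=4
After 2 (craft sprocket): mithril=3 sprocket=1
After 3 (gather 4 obsidian): mithril=3 obsidian=4 sprocket=1
After 4 (craft bellows): bellows=1 mithril=3 obsidian=1

Answer: bellows=1 mithril=3 obsidian=1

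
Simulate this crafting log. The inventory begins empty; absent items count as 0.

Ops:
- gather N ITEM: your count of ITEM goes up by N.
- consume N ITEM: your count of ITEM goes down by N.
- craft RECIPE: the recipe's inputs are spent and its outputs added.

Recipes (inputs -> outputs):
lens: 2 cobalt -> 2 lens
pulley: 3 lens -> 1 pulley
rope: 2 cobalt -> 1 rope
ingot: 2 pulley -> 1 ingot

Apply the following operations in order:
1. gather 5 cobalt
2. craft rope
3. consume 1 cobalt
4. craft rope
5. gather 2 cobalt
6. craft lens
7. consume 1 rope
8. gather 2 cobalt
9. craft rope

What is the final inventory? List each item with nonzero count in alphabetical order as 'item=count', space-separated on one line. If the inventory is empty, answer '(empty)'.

After 1 (gather 5 cobalt): cobalt=5
After 2 (craft rope): cobalt=3 rope=1
After 3 (consume 1 cobalt): cobalt=2 rope=1
After 4 (craft rope): rope=2
After 5 (gather 2 cobalt): cobalt=2 rope=2
After 6 (craft lens): lens=2 rope=2
After 7 (consume 1 rope): lens=2 rope=1
After 8 (gather 2 cobalt): cobalt=2 lens=2 rope=1
After 9 (craft rope): lens=2 rope=2

Answer: lens=2 rope=2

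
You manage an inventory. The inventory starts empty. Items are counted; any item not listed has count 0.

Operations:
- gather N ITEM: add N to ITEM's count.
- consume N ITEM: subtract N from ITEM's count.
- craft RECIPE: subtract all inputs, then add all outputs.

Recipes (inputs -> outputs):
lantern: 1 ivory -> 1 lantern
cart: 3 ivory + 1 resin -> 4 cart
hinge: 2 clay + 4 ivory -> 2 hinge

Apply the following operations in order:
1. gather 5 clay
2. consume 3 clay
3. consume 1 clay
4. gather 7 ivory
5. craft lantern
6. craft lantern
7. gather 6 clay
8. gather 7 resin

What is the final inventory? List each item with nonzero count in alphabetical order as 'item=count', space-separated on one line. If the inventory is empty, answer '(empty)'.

After 1 (gather 5 clay): clay=5
After 2 (consume 3 clay): clay=2
After 3 (consume 1 clay): clay=1
After 4 (gather 7 ivory): clay=1 ivory=7
After 5 (craft lantern): clay=1 ivory=6 lantern=1
After 6 (craft lantern): clay=1 ivory=5 lantern=2
After 7 (gather 6 clay): clay=7 ivory=5 lantern=2
After 8 (gather 7 resin): clay=7 ivory=5 lantern=2 resin=7

Answer: clay=7 ivory=5 lantern=2 resin=7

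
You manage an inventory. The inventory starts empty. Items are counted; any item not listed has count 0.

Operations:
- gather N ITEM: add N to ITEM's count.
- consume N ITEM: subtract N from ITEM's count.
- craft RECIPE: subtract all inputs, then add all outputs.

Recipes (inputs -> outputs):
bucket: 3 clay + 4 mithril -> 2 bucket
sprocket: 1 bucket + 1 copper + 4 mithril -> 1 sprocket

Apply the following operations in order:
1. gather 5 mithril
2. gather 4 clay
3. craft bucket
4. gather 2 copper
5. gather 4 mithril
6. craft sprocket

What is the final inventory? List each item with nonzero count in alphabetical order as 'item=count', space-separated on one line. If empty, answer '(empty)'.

Answer: bucket=1 clay=1 copper=1 mithril=1 sprocket=1

Derivation:
After 1 (gather 5 mithril): mithril=5
After 2 (gather 4 clay): clay=4 mithril=5
After 3 (craft bucket): bucket=2 clay=1 mithril=1
After 4 (gather 2 copper): bucket=2 clay=1 copper=2 mithril=1
After 5 (gather 4 mithril): bucket=2 clay=1 copper=2 mithril=5
After 6 (craft sprocket): bucket=1 clay=1 copper=1 mithril=1 sprocket=1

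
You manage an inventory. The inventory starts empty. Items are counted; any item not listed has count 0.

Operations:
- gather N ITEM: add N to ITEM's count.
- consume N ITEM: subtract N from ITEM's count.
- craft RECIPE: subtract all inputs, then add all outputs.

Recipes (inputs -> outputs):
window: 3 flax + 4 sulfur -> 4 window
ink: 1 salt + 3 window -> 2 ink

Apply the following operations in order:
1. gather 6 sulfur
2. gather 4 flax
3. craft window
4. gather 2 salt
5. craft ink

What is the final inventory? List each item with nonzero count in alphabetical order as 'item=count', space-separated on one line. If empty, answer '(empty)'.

After 1 (gather 6 sulfur): sulfur=6
After 2 (gather 4 flax): flax=4 sulfur=6
After 3 (craft window): flax=1 sulfur=2 window=4
After 4 (gather 2 salt): flax=1 salt=2 sulfur=2 window=4
After 5 (craft ink): flax=1 ink=2 salt=1 sulfur=2 window=1

Answer: flax=1 ink=2 salt=1 sulfur=2 window=1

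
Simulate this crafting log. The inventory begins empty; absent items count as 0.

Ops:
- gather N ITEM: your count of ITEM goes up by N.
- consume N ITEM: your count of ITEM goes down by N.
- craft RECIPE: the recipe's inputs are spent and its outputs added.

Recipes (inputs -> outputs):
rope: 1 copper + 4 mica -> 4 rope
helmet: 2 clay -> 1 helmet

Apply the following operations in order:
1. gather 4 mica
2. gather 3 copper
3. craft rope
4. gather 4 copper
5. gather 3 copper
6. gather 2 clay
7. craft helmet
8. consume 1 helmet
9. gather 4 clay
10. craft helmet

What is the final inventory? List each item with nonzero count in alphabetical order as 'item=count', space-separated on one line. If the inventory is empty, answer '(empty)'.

After 1 (gather 4 mica): mica=4
After 2 (gather 3 copper): copper=3 mica=4
After 3 (craft rope): copper=2 rope=4
After 4 (gather 4 copper): copper=6 rope=4
After 5 (gather 3 copper): copper=9 rope=4
After 6 (gather 2 clay): clay=2 copper=9 rope=4
After 7 (craft helmet): copper=9 helmet=1 rope=4
After 8 (consume 1 helmet): copper=9 rope=4
After 9 (gather 4 clay): clay=4 copper=9 rope=4
After 10 (craft helmet): clay=2 copper=9 helmet=1 rope=4

Answer: clay=2 copper=9 helmet=1 rope=4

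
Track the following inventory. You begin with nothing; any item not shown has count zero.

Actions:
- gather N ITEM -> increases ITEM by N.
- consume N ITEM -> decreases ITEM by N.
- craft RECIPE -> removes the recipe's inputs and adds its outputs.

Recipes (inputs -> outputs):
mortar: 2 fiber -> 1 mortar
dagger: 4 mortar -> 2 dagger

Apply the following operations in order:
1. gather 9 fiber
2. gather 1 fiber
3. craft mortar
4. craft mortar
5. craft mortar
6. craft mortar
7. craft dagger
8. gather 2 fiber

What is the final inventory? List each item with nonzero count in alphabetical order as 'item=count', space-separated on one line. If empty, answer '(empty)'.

After 1 (gather 9 fiber): fiber=9
After 2 (gather 1 fiber): fiber=10
After 3 (craft mortar): fiber=8 mortar=1
After 4 (craft mortar): fiber=6 mortar=2
After 5 (craft mortar): fiber=4 mortar=3
After 6 (craft mortar): fiber=2 mortar=4
After 7 (craft dagger): dagger=2 fiber=2
After 8 (gather 2 fiber): dagger=2 fiber=4

Answer: dagger=2 fiber=4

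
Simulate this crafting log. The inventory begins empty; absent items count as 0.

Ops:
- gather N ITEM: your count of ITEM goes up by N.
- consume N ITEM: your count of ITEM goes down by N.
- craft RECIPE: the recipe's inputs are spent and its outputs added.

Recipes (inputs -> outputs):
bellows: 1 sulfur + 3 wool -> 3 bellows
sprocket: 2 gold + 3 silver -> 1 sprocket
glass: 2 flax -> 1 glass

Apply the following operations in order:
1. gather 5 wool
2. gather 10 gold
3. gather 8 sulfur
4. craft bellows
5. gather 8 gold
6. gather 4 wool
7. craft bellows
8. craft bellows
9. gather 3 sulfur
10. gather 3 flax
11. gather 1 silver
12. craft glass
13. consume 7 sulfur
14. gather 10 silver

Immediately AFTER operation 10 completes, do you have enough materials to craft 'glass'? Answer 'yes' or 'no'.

After 1 (gather 5 wool): wool=5
After 2 (gather 10 gold): gold=10 wool=5
After 3 (gather 8 sulfur): gold=10 sulfur=8 wool=5
After 4 (craft bellows): bellows=3 gold=10 sulfur=7 wool=2
After 5 (gather 8 gold): bellows=3 gold=18 sulfur=7 wool=2
After 6 (gather 4 wool): bellows=3 gold=18 sulfur=7 wool=6
After 7 (craft bellows): bellows=6 gold=18 sulfur=6 wool=3
After 8 (craft bellows): bellows=9 gold=18 sulfur=5
After 9 (gather 3 sulfur): bellows=9 gold=18 sulfur=8
After 10 (gather 3 flax): bellows=9 flax=3 gold=18 sulfur=8

Answer: yes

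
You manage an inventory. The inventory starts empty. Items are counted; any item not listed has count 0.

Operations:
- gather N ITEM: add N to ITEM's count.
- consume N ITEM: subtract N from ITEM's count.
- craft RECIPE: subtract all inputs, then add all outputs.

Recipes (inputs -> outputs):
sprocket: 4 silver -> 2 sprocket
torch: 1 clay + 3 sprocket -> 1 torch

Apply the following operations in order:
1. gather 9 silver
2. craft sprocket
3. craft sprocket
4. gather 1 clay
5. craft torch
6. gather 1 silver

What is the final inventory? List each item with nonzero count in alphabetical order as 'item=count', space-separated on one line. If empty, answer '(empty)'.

Answer: silver=2 sprocket=1 torch=1

Derivation:
After 1 (gather 9 silver): silver=9
After 2 (craft sprocket): silver=5 sprocket=2
After 3 (craft sprocket): silver=1 sprocket=4
After 4 (gather 1 clay): clay=1 silver=1 sprocket=4
After 5 (craft torch): silver=1 sprocket=1 torch=1
After 6 (gather 1 silver): silver=2 sprocket=1 torch=1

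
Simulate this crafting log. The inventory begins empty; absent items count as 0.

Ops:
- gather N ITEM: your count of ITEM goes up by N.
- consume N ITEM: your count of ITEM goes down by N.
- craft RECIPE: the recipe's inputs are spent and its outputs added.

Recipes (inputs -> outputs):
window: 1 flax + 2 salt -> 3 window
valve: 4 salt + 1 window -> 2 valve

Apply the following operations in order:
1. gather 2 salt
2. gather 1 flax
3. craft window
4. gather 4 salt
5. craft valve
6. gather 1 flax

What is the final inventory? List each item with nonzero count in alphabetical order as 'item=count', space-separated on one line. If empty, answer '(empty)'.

Answer: flax=1 valve=2 window=2

Derivation:
After 1 (gather 2 salt): salt=2
After 2 (gather 1 flax): flax=1 salt=2
After 3 (craft window): window=3
After 4 (gather 4 salt): salt=4 window=3
After 5 (craft valve): valve=2 window=2
After 6 (gather 1 flax): flax=1 valve=2 window=2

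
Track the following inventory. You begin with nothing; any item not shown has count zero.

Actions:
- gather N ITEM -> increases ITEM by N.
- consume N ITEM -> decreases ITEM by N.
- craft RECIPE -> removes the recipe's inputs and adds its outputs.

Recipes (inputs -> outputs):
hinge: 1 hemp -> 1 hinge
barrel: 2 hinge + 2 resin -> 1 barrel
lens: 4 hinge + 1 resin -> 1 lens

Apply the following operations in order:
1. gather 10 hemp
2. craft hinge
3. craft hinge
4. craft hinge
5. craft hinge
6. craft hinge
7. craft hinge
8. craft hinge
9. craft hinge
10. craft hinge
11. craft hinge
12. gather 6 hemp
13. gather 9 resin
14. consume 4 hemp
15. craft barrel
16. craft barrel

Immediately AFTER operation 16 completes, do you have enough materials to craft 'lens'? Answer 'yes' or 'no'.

Answer: yes

Derivation:
After 1 (gather 10 hemp): hemp=10
After 2 (craft hinge): hemp=9 hinge=1
After 3 (craft hinge): hemp=8 hinge=2
After 4 (craft hinge): hemp=7 hinge=3
After 5 (craft hinge): hemp=6 hinge=4
After 6 (craft hinge): hemp=5 hinge=5
After 7 (craft hinge): hemp=4 hinge=6
After 8 (craft hinge): hemp=3 hinge=7
After 9 (craft hinge): hemp=2 hinge=8
After 10 (craft hinge): hemp=1 hinge=9
After 11 (craft hinge): hinge=10
After 12 (gather 6 hemp): hemp=6 hinge=10
After 13 (gather 9 resin): hemp=6 hinge=10 resin=9
After 14 (consume 4 hemp): hemp=2 hinge=10 resin=9
After 15 (craft barrel): barrel=1 hemp=2 hinge=8 resin=7
After 16 (craft barrel): barrel=2 hemp=2 hinge=6 resin=5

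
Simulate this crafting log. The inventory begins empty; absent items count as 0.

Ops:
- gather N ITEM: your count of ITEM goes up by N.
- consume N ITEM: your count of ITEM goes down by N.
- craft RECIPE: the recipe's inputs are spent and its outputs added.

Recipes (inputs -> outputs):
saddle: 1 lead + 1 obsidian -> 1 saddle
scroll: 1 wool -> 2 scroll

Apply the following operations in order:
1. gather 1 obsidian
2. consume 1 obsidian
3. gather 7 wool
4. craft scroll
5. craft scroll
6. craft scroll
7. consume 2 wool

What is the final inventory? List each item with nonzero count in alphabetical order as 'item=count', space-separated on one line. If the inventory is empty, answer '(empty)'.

Answer: scroll=6 wool=2

Derivation:
After 1 (gather 1 obsidian): obsidian=1
After 2 (consume 1 obsidian): (empty)
After 3 (gather 7 wool): wool=7
After 4 (craft scroll): scroll=2 wool=6
After 5 (craft scroll): scroll=4 wool=5
After 6 (craft scroll): scroll=6 wool=4
After 7 (consume 2 wool): scroll=6 wool=2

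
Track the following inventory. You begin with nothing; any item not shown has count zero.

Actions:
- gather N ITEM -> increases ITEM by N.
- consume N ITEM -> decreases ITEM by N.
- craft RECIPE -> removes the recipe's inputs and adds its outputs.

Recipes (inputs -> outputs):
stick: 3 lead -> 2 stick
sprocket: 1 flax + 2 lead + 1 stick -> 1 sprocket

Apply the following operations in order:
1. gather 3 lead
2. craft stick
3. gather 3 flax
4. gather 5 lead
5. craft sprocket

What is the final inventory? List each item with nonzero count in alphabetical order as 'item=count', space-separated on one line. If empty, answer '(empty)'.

After 1 (gather 3 lead): lead=3
After 2 (craft stick): stick=2
After 3 (gather 3 flax): flax=3 stick=2
After 4 (gather 5 lead): flax=3 lead=5 stick=2
After 5 (craft sprocket): flax=2 lead=3 sprocket=1 stick=1

Answer: flax=2 lead=3 sprocket=1 stick=1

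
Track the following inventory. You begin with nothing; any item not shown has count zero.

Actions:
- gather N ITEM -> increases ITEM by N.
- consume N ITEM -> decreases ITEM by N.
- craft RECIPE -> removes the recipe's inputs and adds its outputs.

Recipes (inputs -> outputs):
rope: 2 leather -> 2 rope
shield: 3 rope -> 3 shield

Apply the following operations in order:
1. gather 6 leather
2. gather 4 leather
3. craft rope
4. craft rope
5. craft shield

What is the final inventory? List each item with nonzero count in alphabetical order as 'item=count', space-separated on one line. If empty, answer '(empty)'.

Answer: leather=6 rope=1 shield=3

Derivation:
After 1 (gather 6 leather): leather=6
After 2 (gather 4 leather): leather=10
After 3 (craft rope): leather=8 rope=2
After 4 (craft rope): leather=6 rope=4
After 5 (craft shield): leather=6 rope=1 shield=3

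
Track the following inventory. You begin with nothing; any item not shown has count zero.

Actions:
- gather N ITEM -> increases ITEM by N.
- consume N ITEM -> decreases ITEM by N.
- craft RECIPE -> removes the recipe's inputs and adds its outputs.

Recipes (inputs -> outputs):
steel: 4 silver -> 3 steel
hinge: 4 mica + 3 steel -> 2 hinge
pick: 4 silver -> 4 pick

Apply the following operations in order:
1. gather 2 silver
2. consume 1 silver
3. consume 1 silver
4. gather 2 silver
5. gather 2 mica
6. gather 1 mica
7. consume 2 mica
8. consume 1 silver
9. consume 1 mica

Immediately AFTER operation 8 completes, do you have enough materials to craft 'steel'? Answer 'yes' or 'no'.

After 1 (gather 2 silver): silver=2
After 2 (consume 1 silver): silver=1
After 3 (consume 1 silver): (empty)
After 4 (gather 2 silver): silver=2
After 5 (gather 2 mica): mica=2 silver=2
After 6 (gather 1 mica): mica=3 silver=2
After 7 (consume 2 mica): mica=1 silver=2
After 8 (consume 1 silver): mica=1 silver=1

Answer: no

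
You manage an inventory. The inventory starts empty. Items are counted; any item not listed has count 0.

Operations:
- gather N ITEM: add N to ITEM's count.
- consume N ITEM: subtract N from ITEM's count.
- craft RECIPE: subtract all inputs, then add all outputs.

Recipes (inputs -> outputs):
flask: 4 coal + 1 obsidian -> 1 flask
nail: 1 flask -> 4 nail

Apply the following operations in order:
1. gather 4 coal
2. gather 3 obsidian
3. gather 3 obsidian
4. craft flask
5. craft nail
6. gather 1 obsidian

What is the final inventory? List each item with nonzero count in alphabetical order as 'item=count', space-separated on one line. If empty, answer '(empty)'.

Answer: nail=4 obsidian=6

Derivation:
After 1 (gather 4 coal): coal=4
After 2 (gather 3 obsidian): coal=4 obsidian=3
After 3 (gather 3 obsidian): coal=4 obsidian=6
After 4 (craft flask): flask=1 obsidian=5
After 5 (craft nail): nail=4 obsidian=5
After 6 (gather 1 obsidian): nail=4 obsidian=6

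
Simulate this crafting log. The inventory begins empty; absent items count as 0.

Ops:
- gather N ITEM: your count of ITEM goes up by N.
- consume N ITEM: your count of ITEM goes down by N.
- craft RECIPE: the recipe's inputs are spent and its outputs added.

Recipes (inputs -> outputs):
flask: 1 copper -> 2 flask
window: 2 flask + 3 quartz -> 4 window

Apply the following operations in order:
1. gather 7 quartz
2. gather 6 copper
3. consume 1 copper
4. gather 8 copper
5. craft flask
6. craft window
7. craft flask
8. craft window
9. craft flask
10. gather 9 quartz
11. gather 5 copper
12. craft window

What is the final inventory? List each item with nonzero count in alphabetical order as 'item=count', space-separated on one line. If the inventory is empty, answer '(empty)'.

After 1 (gather 7 quartz): quartz=7
After 2 (gather 6 copper): copper=6 quartz=7
After 3 (consume 1 copper): copper=5 quartz=7
After 4 (gather 8 copper): copper=13 quartz=7
After 5 (craft flask): copper=12 flask=2 quartz=7
After 6 (craft window): copper=12 quartz=4 window=4
After 7 (craft flask): copper=11 flask=2 quartz=4 window=4
After 8 (craft window): copper=11 quartz=1 window=8
After 9 (craft flask): copper=10 flask=2 quartz=1 window=8
After 10 (gather 9 quartz): copper=10 flask=2 quartz=10 window=8
After 11 (gather 5 copper): copper=15 flask=2 quartz=10 window=8
After 12 (craft window): copper=15 quartz=7 window=12

Answer: copper=15 quartz=7 window=12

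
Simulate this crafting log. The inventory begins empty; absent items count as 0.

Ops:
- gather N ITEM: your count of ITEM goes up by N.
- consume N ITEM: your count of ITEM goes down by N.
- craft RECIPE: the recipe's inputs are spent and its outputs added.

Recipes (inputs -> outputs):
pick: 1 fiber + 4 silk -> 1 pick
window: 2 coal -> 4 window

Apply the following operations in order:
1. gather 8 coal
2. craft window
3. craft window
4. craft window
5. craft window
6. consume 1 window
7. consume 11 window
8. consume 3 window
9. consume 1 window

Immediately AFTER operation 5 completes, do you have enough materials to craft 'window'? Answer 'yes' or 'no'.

After 1 (gather 8 coal): coal=8
After 2 (craft window): coal=6 window=4
After 3 (craft window): coal=4 window=8
After 4 (craft window): coal=2 window=12
After 5 (craft window): window=16

Answer: no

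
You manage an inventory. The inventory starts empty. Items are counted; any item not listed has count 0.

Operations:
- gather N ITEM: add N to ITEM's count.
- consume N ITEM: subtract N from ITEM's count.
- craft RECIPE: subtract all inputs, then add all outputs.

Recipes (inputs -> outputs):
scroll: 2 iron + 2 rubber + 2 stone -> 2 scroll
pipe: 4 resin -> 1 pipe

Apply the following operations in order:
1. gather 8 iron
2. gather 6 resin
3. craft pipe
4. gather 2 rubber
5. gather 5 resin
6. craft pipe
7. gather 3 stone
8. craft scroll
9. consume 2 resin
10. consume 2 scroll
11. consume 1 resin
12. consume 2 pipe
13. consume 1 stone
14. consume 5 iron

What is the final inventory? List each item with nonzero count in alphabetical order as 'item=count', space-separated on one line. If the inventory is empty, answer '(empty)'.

Answer: iron=1

Derivation:
After 1 (gather 8 iron): iron=8
After 2 (gather 6 resin): iron=8 resin=6
After 3 (craft pipe): iron=8 pipe=1 resin=2
After 4 (gather 2 rubber): iron=8 pipe=1 resin=2 rubber=2
After 5 (gather 5 resin): iron=8 pipe=1 resin=7 rubber=2
After 6 (craft pipe): iron=8 pipe=2 resin=3 rubber=2
After 7 (gather 3 stone): iron=8 pipe=2 resin=3 rubber=2 stone=3
After 8 (craft scroll): iron=6 pipe=2 resin=3 scroll=2 stone=1
After 9 (consume 2 resin): iron=6 pipe=2 resin=1 scroll=2 stone=1
After 10 (consume 2 scroll): iron=6 pipe=2 resin=1 stone=1
After 11 (consume 1 resin): iron=6 pipe=2 stone=1
After 12 (consume 2 pipe): iron=6 stone=1
After 13 (consume 1 stone): iron=6
After 14 (consume 5 iron): iron=1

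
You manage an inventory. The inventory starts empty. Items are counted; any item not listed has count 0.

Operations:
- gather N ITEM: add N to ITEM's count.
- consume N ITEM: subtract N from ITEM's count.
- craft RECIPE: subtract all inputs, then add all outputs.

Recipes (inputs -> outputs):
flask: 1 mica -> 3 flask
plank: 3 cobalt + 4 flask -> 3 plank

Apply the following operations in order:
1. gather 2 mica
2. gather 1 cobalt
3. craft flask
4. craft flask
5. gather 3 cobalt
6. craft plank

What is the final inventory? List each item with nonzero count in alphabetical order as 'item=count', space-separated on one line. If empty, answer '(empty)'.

After 1 (gather 2 mica): mica=2
After 2 (gather 1 cobalt): cobalt=1 mica=2
After 3 (craft flask): cobalt=1 flask=3 mica=1
After 4 (craft flask): cobalt=1 flask=6
After 5 (gather 3 cobalt): cobalt=4 flask=6
After 6 (craft plank): cobalt=1 flask=2 plank=3

Answer: cobalt=1 flask=2 plank=3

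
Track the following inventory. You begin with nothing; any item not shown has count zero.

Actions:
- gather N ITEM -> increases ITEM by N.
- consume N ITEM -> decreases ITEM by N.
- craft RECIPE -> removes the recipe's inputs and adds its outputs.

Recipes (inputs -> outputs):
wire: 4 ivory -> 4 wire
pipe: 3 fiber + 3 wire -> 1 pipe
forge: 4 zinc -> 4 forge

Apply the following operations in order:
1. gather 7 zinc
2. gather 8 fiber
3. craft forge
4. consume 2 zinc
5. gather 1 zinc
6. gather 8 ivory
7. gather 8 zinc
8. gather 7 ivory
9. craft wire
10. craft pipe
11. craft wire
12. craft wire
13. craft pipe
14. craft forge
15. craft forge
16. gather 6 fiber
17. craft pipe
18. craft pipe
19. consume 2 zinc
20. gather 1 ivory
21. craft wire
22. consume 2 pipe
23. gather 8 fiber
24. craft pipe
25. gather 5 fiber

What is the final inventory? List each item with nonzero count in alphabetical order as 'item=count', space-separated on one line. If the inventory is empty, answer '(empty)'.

After 1 (gather 7 zinc): zinc=7
After 2 (gather 8 fiber): fiber=8 zinc=7
After 3 (craft forge): fiber=8 forge=4 zinc=3
After 4 (consume 2 zinc): fiber=8 forge=4 zinc=1
After 5 (gather 1 zinc): fiber=8 forge=4 zinc=2
After 6 (gather 8 ivory): fiber=8 forge=4 ivory=8 zinc=2
After 7 (gather 8 zinc): fiber=8 forge=4 ivory=8 zinc=10
After 8 (gather 7 ivory): fiber=8 forge=4 ivory=15 zinc=10
After 9 (craft wire): fiber=8 forge=4 ivory=11 wire=4 zinc=10
After 10 (craft pipe): fiber=5 forge=4 ivory=11 pipe=1 wire=1 zinc=10
After 11 (craft wire): fiber=5 forge=4 ivory=7 pipe=1 wire=5 zinc=10
After 12 (craft wire): fiber=5 forge=4 ivory=3 pipe=1 wire=9 zinc=10
After 13 (craft pipe): fiber=2 forge=4 ivory=3 pipe=2 wire=6 zinc=10
After 14 (craft forge): fiber=2 forge=8 ivory=3 pipe=2 wire=6 zinc=6
After 15 (craft forge): fiber=2 forge=12 ivory=3 pipe=2 wire=6 zinc=2
After 16 (gather 6 fiber): fiber=8 forge=12 ivory=3 pipe=2 wire=6 zinc=2
After 17 (craft pipe): fiber=5 forge=12 ivory=3 pipe=3 wire=3 zinc=2
After 18 (craft pipe): fiber=2 forge=12 ivory=3 pipe=4 zinc=2
After 19 (consume 2 zinc): fiber=2 forge=12 ivory=3 pipe=4
After 20 (gather 1 ivory): fiber=2 forge=12 ivory=4 pipe=4
After 21 (craft wire): fiber=2 forge=12 pipe=4 wire=4
After 22 (consume 2 pipe): fiber=2 forge=12 pipe=2 wire=4
After 23 (gather 8 fiber): fiber=10 forge=12 pipe=2 wire=4
After 24 (craft pipe): fiber=7 forge=12 pipe=3 wire=1
After 25 (gather 5 fiber): fiber=12 forge=12 pipe=3 wire=1

Answer: fiber=12 forge=12 pipe=3 wire=1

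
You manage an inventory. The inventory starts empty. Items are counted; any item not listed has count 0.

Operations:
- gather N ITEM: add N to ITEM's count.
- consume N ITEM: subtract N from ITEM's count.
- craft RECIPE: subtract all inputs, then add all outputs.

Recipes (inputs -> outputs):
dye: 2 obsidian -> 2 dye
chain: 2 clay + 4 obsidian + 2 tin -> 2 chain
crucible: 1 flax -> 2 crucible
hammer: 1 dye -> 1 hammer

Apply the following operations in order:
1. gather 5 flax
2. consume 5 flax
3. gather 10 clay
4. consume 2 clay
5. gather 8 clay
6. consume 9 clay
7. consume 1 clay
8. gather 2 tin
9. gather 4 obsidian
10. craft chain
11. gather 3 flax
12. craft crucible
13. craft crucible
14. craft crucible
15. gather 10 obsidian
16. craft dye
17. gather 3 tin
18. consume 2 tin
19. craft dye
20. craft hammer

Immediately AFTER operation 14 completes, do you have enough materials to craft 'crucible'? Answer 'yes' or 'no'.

After 1 (gather 5 flax): flax=5
After 2 (consume 5 flax): (empty)
After 3 (gather 10 clay): clay=10
After 4 (consume 2 clay): clay=8
After 5 (gather 8 clay): clay=16
After 6 (consume 9 clay): clay=7
After 7 (consume 1 clay): clay=6
After 8 (gather 2 tin): clay=6 tin=2
After 9 (gather 4 obsidian): clay=6 obsidian=4 tin=2
After 10 (craft chain): chain=2 clay=4
After 11 (gather 3 flax): chain=2 clay=4 flax=3
After 12 (craft crucible): chain=2 clay=4 crucible=2 flax=2
After 13 (craft crucible): chain=2 clay=4 crucible=4 flax=1
After 14 (craft crucible): chain=2 clay=4 crucible=6

Answer: no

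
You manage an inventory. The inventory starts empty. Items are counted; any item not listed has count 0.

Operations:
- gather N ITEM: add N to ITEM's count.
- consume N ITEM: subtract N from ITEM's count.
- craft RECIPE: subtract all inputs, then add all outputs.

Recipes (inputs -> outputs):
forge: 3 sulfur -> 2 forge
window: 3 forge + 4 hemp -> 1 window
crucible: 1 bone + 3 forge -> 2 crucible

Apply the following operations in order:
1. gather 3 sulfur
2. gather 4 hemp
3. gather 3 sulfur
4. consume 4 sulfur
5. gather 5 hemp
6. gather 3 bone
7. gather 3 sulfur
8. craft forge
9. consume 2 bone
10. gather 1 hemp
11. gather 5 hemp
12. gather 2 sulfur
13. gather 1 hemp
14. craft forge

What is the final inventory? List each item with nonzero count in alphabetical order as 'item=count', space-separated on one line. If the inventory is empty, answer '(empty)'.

After 1 (gather 3 sulfur): sulfur=3
After 2 (gather 4 hemp): hemp=4 sulfur=3
After 3 (gather 3 sulfur): hemp=4 sulfur=6
After 4 (consume 4 sulfur): hemp=4 sulfur=2
After 5 (gather 5 hemp): hemp=9 sulfur=2
After 6 (gather 3 bone): bone=3 hemp=9 sulfur=2
After 7 (gather 3 sulfur): bone=3 hemp=9 sulfur=5
After 8 (craft forge): bone=3 forge=2 hemp=9 sulfur=2
After 9 (consume 2 bone): bone=1 forge=2 hemp=9 sulfur=2
After 10 (gather 1 hemp): bone=1 forge=2 hemp=10 sulfur=2
After 11 (gather 5 hemp): bone=1 forge=2 hemp=15 sulfur=2
After 12 (gather 2 sulfur): bone=1 forge=2 hemp=15 sulfur=4
After 13 (gather 1 hemp): bone=1 forge=2 hemp=16 sulfur=4
After 14 (craft forge): bone=1 forge=4 hemp=16 sulfur=1

Answer: bone=1 forge=4 hemp=16 sulfur=1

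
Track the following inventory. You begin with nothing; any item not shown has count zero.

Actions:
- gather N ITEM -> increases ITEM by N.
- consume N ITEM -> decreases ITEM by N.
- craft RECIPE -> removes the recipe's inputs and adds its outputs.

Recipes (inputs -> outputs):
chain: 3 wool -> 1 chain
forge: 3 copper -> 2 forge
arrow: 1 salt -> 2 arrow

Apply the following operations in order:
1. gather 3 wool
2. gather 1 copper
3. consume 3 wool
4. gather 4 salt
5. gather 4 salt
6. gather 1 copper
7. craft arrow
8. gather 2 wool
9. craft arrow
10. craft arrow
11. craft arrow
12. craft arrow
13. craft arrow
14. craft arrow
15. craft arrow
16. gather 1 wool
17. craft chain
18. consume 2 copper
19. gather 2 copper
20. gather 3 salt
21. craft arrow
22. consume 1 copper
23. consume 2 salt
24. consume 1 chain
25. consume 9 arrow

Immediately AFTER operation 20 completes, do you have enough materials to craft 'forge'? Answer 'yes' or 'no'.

After 1 (gather 3 wool): wool=3
After 2 (gather 1 copper): copper=1 wool=3
After 3 (consume 3 wool): copper=1
After 4 (gather 4 salt): copper=1 salt=4
After 5 (gather 4 salt): copper=1 salt=8
After 6 (gather 1 copper): copper=2 salt=8
After 7 (craft arrow): arrow=2 copper=2 salt=7
After 8 (gather 2 wool): arrow=2 copper=2 salt=7 wool=2
After 9 (craft arrow): arrow=4 copper=2 salt=6 wool=2
After 10 (craft arrow): arrow=6 copper=2 salt=5 wool=2
After 11 (craft arrow): arrow=8 copper=2 salt=4 wool=2
After 12 (craft arrow): arrow=10 copper=2 salt=3 wool=2
After 13 (craft arrow): arrow=12 copper=2 salt=2 wool=2
After 14 (craft arrow): arrow=14 copper=2 salt=1 wool=2
After 15 (craft arrow): arrow=16 copper=2 wool=2
After 16 (gather 1 wool): arrow=16 copper=2 wool=3
After 17 (craft chain): arrow=16 chain=1 copper=2
After 18 (consume 2 copper): arrow=16 chain=1
After 19 (gather 2 copper): arrow=16 chain=1 copper=2
After 20 (gather 3 salt): arrow=16 chain=1 copper=2 salt=3

Answer: no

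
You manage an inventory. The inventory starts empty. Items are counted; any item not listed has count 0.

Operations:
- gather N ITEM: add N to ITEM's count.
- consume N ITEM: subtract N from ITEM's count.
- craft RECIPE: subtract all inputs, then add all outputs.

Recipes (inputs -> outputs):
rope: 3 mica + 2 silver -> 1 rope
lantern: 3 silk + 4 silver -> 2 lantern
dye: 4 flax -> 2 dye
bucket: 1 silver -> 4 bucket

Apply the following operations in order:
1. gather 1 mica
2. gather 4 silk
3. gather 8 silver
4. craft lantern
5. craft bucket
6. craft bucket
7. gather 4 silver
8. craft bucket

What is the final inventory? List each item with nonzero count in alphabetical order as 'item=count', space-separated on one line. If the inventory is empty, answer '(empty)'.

After 1 (gather 1 mica): mica=1
After 2 (gather 4 silk): mica=1 silk=4
After 3 (gather 8 silver): mica=1 silk=4 silver=8
After 4 (craft lantern): lantern=2 mica=1 silk=1 silver=4
After 5 (craft bucket): bucket=4 lantern=2 mica=1 silk=1 silver=3
After 6 (craft bucket): bucket=8 lantern=2 mica=1 silk=1 silver=2
After 7 (gather 4 silver): bucket=8 lantern=2 mica=1 silk=1 silver=6
After 8 (craft bucket): bucket=12 lantern=2 mica=1 silk=1 silver=5

Answer: bucket=12 lantern=2 mica=1 silk=1 silver=5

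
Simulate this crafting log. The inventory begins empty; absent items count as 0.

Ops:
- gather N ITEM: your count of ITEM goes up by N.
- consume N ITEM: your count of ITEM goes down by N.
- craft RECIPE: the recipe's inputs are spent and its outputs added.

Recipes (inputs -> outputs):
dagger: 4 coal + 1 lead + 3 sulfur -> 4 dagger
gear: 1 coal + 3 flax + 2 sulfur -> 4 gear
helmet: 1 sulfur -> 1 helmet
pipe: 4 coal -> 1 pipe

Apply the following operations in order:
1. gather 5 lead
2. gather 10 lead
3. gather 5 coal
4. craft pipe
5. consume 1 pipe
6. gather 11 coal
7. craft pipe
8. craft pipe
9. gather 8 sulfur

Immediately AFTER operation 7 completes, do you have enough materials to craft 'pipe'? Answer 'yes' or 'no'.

After 1 (gather 5 lead): lead=5
After 2 (gather 10 lead): lead=15
After 3 (gather 5 coal): coal=5 lead=15
After 4 (craft pipe): coal=1 lead=15 pipe=1
After 5 (consume 1 pipe): coal=1 lead=15
After 6 (gather 11 coal): coal=12 lead=15
After 7 (craft pipe): coal=8 lead=15 pipe=1

Answer: yes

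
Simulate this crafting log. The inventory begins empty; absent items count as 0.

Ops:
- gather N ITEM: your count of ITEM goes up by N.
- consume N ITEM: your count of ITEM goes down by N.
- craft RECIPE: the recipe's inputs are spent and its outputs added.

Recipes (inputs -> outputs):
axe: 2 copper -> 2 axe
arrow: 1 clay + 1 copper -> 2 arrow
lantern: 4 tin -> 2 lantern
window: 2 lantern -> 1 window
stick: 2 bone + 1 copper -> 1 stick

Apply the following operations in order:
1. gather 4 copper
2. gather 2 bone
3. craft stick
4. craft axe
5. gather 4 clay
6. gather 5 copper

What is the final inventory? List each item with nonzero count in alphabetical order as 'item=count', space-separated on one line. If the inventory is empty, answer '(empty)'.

Answer: axe=2 clay=4 copper=6 stick=1

Derivation:
After 1 (gather 4 copper): copper=4
After 2 (gather 2 bone): bone=2 copper=4
After 3 (craft stick): copper=3 stick=1
After 4 (craft axe): axe=2 copper=1 stick=1
After 5 (gather 4 clay): axe=2 clay=4 copper=1 stick=1
After 6 (gather 5 copper): axe=2 clay=4 copper=6 stick=1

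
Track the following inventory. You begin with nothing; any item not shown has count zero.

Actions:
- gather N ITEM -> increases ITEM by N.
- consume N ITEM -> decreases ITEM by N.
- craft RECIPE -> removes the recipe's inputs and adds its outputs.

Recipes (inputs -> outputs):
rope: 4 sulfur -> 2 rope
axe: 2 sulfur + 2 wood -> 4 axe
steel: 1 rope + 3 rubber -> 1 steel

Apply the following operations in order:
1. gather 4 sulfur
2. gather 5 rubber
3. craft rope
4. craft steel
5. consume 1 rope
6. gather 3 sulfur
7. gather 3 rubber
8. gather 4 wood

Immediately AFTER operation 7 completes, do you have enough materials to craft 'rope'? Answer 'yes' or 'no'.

After 1 (gather 4 sulfur): sulfur=4
After 2 (gather 5 rubber): rubber=5 sulfur=4
After 3 (craft rope): rope=2 rubber=5
After 4 (craft steel): rope=1 rubber=2 steel=1
After 5 (consume 1 rope): rubber=2 steel=1
After 6 (gather 3 sulfur): rubber=2 steel=1 sulfur=3
After 7 (gather 3 rubber): rubber=5 steel=1 sulfur=3

Answer: no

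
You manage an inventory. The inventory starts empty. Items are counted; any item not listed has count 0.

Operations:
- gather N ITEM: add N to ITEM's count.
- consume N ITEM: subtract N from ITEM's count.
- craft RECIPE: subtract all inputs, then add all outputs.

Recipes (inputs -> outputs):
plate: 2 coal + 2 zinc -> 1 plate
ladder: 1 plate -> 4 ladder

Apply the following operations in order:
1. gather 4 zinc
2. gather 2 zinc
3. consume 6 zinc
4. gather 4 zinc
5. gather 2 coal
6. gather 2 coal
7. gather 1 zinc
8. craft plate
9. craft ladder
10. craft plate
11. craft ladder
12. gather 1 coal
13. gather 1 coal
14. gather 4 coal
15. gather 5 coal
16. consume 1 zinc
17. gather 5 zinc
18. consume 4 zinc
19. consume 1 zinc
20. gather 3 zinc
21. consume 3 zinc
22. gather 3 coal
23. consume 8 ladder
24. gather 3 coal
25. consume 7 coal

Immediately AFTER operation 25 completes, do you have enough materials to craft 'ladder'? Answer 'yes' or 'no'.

Answer: no

Derivation:
After 1 (gather 4 zinc): zinc=4
After 2 (gather 2 zinc): zinc=6
After 3 (consume 6 zinc): (empty)
After 4 (gather 4 zinc): zinc=4
After 5 (gather 2 coal): coal=2 zinc=4
After 6 (gather 2 coal): coal=4 zinc=4
After 7 (gather 1 zinc): coal=4 zinc=5
After 8 (craft plate): coal=2 plate=1 zinc=3
After 9 (craft ladder): coal=2 ladder=4 zinc=3
After 10 (craft plate): ladder=4 plate=1 zinc=1
After 11 (craft ladder): ladder=8 zinc=1
After 12 (gather 1 coal): coal=1 ladder=8 zinc=1
After 13 (gather 1 coal): coal=2 ladder=8 zinc=1
After 14 (gather 4 coal): coal=6 ladder=8 zinc=1
After 15 (gather 5 coal): coal=11 ladder=8 zinc=1
After 16 (consume 1 zinc): coal=11 ladder=8
After 17 (gather 5 zinc): coal=11 ladder=8 zinc=5
After 18 (consume 4 zinc): coal=11 ladder=8 zinc=1
After 19 (consume 1 zinc): coal=11 ladder=8
After 20 (gather 3 zinc): coal=11 ladder=8 zinc=3
After 21 (consume 3 zinc): coal=11 ladder=8
After 22 (gather 3 coal): coal=14 ladder=8
After 23 (consume 8 ladder): coal=14
After 24 (gather 3 coal): coal=17
After 25 (consume 7 coal): coal=10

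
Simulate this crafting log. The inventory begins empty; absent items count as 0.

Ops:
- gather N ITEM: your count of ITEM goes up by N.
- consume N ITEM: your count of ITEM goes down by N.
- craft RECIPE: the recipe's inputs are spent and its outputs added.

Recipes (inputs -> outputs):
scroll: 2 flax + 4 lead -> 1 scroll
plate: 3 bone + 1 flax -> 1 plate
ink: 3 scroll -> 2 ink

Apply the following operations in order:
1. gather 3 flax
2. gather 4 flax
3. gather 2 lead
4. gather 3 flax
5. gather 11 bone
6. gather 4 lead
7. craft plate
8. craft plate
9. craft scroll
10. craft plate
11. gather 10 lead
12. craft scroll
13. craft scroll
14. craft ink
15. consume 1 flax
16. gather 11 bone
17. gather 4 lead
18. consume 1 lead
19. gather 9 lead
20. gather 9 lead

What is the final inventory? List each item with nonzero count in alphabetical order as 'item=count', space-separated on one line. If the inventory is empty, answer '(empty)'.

After 1 (gather 3 flax): flax=3
After 2 (gather 4 flax): flax=7
After 3 (gather 2 lead): flax=7 lead=2
After 4 (gather 3 flax): flax=10 lead=2
After 5 (gather 11 bone): bone=11 flax=10 lead=2
After 6 (gather 4 lead): bone=11 flax=10 lead=6
After 7 (craft plate): bone=8 flax=9 lead=6 plate=1
After 8 (craft plate): bone=5 flax=8 lead=6 plate=2
After 9 (craft scroll): bone=5 flax=6 lead=2 plate=2 scroll=1
After 10 (craft plate): bone=2 flax=5 lead=2 plate=3 scroll=1
After 11 (gather 10 lead): bone=2 flax=5 lead=12 plate=3 scroll=1
After 12 (craft scroll): bone=2 flax=3 lead=8 plate=3 scroll=2
After 13 (craft scroll): bone=2 flax=1 lead=4 plate=3 scroll=3
After 14 (craft ink): bone=2 flax=1 ink=2 lead=4 plate=3
After 15 (consume 1 flax): bone=2 ink=2 lead=4 plate=3
After 16 (gather 11 bone): bone=13 ink=2 lead=4 plate=3
After 17 (gather 4 lead): bone=13 ink=2 lead=8 plate=3
After 18 (consume 1 lead): bone=13 ink=2 lead=7 plate=3
After 19 (gather 9 lead): bone=13 ink=2 lead=16 plate=3
After 20 (gather 9 lead): bone=13 ink=2 lead=25 plate=3

Answer: bone=13 ink=2 lead=25 plate=3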